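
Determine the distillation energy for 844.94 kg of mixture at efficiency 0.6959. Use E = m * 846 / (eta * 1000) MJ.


E = m * 846 / (eta * 1000)
= 844.94 * 846 / (0.6959 * 1000)
= 1027.1867 MJ

1027.1867 MJ


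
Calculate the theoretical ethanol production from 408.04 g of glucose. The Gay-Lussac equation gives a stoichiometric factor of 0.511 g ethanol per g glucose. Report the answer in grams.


Theoretical ethanol yield: m_EtOH = 0.511 * m_glucose
m_EtOH = 0.511 * 408.04 = 208.5084 g

208.5084 g


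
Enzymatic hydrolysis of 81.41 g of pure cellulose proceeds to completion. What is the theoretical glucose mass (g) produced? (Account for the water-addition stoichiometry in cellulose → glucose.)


glucose = cellulose * 180/162
= 81.41 * 180/162
= 90.4556 g

90.4556 g


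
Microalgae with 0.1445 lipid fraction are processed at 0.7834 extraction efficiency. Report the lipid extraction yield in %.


Y = lipid_content * extraction_eff * 100
= 0.1445 * 0.7834 * 100
= 11.3201%

11.3201%


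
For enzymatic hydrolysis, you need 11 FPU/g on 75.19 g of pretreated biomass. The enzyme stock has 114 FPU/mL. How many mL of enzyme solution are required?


V = dosage * m_sub / activity
V = 11 * 75.19 / 114
V = 7.2552 mL

7.2552 mL


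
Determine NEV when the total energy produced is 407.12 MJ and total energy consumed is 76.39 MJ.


NEV = E_out - E_in
= 407.12 - 76.39
= 330.7300 MJ

330.7300 MJ


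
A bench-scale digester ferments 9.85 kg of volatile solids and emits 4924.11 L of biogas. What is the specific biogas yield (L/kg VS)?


Y = V / VS
= 4924.11 / 9.85
= 499.9096 L/kg VS

499.9096 L/kg VS


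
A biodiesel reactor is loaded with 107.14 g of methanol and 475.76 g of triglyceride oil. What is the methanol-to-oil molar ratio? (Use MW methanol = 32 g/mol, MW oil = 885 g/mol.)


Molar ratio = n_MeOH / n_oil = (MeOH/32) / (oil/885) = (MeOH * 885) / (32 * oil)
= (107.14 * 885) / (32 * 475.76)
= 6.2281

6.2281


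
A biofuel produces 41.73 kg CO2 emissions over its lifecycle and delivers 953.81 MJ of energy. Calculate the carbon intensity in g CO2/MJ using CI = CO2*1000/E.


CI = CO2 * 1000 / E
= 41.73 * 1000 / 953.81
= 43.7509 g CO2/MJ

43.7509 g CO2/MJ


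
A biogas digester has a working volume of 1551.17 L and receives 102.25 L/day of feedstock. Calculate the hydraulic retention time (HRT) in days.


HRT = V / Q
= 1551.17 / 102.25
= 15.1704 days

15.1704 days


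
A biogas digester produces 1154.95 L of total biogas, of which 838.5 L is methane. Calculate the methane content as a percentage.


CH4% = V_CH4 / V_total * 100
= 838.5 / 1154.95 * 100
= 72.6005%

72.6005%


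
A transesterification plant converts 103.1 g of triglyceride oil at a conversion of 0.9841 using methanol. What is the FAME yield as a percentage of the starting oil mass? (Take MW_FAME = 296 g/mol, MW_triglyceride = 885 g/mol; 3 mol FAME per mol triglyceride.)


m_FAME = oil * conv * (3 * 296 / 885) = oil * conv * (888/885)
= 103.1 * 0.9841 * 888 / 885
= 101.8046 g
Y = m_FAME / oil * 100 = conv * (888/885) * 100
= 0.9841 * 888 / 885 * 100
= 98.74%

98.74%


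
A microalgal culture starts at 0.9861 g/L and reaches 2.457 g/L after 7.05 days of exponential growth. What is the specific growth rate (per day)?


mu = ln(X2/X1) / dt
= ln(2.457/0.9861) / 7.05
= 0.1295 per day

0.1295 per day


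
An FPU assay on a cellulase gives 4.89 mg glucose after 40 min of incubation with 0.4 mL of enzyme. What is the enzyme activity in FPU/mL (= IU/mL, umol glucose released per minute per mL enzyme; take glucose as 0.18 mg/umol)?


Activity = glucose_mg / (0.18 mg/umol * V_mL * t_min)
= 4.89 / (0.18 * 0.4 * 40)
= 1.6979 FPU/mL

1.6979 FPU/mL


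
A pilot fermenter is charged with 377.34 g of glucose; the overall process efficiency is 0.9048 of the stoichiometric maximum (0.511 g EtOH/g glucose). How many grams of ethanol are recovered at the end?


Actual ethanol: m = 0.511 * 377.34 * 0.9048
m = 174.4642 g

174.4642 g


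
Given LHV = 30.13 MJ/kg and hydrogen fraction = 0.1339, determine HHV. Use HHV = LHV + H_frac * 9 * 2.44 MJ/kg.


HHV = LHV + H_frac * 9 * 2.44
= 30.13 + 0.1339 * 9 * 2.44
= 33.0704 MJ/kg

33.0704 MJ/kg


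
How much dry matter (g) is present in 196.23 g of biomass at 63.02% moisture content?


Wd = Ww * (1 - MC/100)
= 196.23 * (1 - 63.02/100)
= 72.5659 g

72.5659 g


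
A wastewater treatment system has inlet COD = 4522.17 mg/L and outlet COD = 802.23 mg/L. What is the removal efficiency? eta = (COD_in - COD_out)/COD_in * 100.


eta = (COD_in - COD_out) / COD_in * 100
= (4522.17 - 802.23) / 4522.17 * 100
= 82.2601%

82.2601%


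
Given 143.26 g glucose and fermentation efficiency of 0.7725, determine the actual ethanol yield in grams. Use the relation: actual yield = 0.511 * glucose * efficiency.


Actual ethanol: m = 0.511 * 143.26 * 0.7725
m = 56.5515 g

56.5515 g


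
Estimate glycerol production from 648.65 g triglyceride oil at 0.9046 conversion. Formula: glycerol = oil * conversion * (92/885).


glycerol = oil * conv * (92/885)
= 648.65 * 0.9046 * 92 / 885
= 60.9974 g

60.9974 g


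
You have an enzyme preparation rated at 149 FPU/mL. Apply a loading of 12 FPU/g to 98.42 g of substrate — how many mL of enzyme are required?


V = dosage * m_sub / activity
V = 12 * 98.42 / 149
V = 7.9264 mL

7.9264 mL


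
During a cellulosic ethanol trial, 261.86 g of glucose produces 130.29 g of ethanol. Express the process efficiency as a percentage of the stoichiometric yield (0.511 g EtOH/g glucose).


Fermentation efficiency = (actual / (0.511 * glucose)) * 100
= (130.29 / (0.511 * 261.86)) * 100
= 97.3691%

97.3691%


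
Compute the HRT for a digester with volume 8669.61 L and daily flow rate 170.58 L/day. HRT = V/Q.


HRT = V / Q
= 8669.61 / 170.58
= 50.8243 days

50.8243 days


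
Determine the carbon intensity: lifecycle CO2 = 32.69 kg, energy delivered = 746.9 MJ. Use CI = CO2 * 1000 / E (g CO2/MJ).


CI = CO2 * 1000 / E
= 32.69 * 1000 / 746.9
= 43.7676 g CO2/MJ

43.7676 g CO2/MJ


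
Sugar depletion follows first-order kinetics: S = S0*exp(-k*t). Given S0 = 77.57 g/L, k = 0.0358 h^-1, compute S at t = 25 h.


S = S0 * exp(-k * t)
S = 77.57 * exp(-0.0358 * 25)
S = 31.6957 g/L

31.6957 g/L


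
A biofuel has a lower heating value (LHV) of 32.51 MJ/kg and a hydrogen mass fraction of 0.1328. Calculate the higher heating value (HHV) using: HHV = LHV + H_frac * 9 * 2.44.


HHV = LHV + H_frac * 9 * 2.44
= 32.51 + 0.1328 * 9 * 2.44
= 35.4263 MJ/kg

35.4263 MJ/kg


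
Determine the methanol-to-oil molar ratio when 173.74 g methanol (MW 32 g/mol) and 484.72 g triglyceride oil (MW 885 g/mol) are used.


Molar ratio = n_MeOH / n_oil = (MeOH/32) / (oil/885) = (MeOH * 885) / (32 * oil)
= (173.74 * 885) / (32 * 484.72)
= 9.9129

9.9129


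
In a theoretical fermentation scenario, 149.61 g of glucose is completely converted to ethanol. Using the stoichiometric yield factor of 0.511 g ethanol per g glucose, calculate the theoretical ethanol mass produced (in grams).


Theoretical ethanol yield: m_EtOH = 0.511 * m_glucose
m_EtOH = 0.511 * 149.61 = 76.4507 g

76.4507 g


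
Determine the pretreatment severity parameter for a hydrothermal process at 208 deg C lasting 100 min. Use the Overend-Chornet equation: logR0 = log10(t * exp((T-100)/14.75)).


logR0 = log10(t * exp((T - 100) / 14.75))
= log10(100 * exp((208 - 100) / 14.75))
= 5.1799

5.1799


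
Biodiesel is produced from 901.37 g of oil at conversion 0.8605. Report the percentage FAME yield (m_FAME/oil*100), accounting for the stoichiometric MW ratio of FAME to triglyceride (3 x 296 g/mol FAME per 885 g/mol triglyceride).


m_FAME = oil * conv * (3 * 296 / 885) = oil * conv * (888/885)
= 901.37 * 0.8605 * 888 / 885
= 778.2581 g
Y = m_FAME / oil * 100 = conv * (888/885) * 100
= 0.8605 * 888 / 885 * 100
= 86.34%

86.34%


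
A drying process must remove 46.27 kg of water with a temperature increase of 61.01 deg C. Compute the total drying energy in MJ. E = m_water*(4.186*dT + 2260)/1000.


E = m_water * (4.186 * dT + 2260) / 1000
= 46.27 * (4.186 * 61.01 + 2260) / 1000
= 116.3870 MJ

116.3870 MJ


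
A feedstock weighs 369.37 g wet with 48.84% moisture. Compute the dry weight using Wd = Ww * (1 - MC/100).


Wd = Ww * (1 - MC/100)
= 369.37 * (1 - 48.84/100)
= 188.9697 g

188.9697 g


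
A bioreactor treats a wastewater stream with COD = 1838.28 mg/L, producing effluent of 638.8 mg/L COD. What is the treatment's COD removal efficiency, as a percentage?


eta = (COD_in - COD_out) / COD_in * 100
= (1838.28 - 638.8) / 1838.28 * 100
= 65.2501%

65.2501%


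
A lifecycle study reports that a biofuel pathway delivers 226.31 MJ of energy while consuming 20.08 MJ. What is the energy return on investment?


EROI = E_out / E_in
= 226.31 / 20.08
= 11.2704

11.2704


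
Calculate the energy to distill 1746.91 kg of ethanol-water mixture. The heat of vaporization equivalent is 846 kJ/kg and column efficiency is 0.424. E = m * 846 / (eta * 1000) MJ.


E = m * 846 / (eta * 1000)
= 1746.91 * 846 / (0.424 * 1000)
= 3485.5799 MJ

3485.5799 MJ


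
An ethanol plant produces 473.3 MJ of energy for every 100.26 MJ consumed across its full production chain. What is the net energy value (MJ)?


NEV = E_out - E_in
= 473.3 - 100.26
= 373.0400 MJ

373.0400 MJ


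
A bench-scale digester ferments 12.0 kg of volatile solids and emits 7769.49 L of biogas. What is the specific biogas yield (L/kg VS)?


Y = V / VS
= 7769.49 / 12.0
= 647.4575 L/kg VS

647.4575 L/kg VS


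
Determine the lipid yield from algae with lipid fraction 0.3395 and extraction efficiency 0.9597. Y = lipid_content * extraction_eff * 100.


Y = lipid_content * extraction_eff * 100
= 0.3395 * 0.9597 * 100
= 32.5818%

32.5818%


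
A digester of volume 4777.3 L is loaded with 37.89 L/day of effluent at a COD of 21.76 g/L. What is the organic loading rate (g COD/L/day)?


OLR = Q * S / V
= 37.89 * 21.76 / 4777.3
= 0.1726 g/L/day

0.1726 g/L/day


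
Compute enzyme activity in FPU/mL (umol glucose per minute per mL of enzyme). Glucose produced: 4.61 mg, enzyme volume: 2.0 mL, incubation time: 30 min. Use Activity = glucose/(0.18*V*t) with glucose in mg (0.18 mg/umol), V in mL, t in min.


Activity = glucose_mg / (0.18 mg/umol * V_mL * t_min)
= 4.61 / (0.18 * 2.0 * 30)
= 0.4269 FPU/mL

0.4269 FPU/mL


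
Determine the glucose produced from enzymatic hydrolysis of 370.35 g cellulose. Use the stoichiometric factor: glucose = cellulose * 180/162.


glucose = cellulose * 180/162
= 370.35 * 180/162
= 411.5000 g

411.5000 g


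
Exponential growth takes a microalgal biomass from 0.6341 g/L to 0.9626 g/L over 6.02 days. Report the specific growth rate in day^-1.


mu = ln(X2/X1) / dt
= ln(0.9626/0.6341) / 6.02
= 0.0693 per day

0.0693 per day


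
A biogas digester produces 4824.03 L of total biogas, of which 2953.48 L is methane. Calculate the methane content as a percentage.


CH4% = V_CH4 / V_total * 100
= 2953.48 / 4824.03 * 100
= 61.2243%

61.2243%


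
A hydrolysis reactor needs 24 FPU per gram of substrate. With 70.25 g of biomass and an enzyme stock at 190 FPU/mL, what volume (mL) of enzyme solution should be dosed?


V = dosage * m_sub / activity
V = 24 * 70.25 / 190
V = 8.8737 mL

8.8737 mL


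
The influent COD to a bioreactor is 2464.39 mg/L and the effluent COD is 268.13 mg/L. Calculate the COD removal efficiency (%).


eta = (COD_in - COD_out) / COD_in * 100
= (2464.39 - 268.13) / 2464.39 * 100
= 89.1198%

89.1198%


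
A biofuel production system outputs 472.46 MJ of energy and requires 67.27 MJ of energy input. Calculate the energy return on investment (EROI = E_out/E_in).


EROI = E_out / E_in
= 472.46 / 67.27
= 7.0233

7.0233


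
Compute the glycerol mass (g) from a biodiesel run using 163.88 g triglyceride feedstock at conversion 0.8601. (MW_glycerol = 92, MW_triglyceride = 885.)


glycerol = oil * conv * (92/885)
= 163.88 * 0.8601 * 92 / 885
= 14.6528 g

14.6528 g


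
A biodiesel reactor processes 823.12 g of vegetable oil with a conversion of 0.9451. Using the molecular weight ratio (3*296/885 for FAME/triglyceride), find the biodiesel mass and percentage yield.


m_FAME = oil * conv * (3 * 296 / 885) = oil * conv * (888/885)
= 823.12 * 0.9451 * 888 / 885
= 780.5678 g
Y = m_FAME / oil * 100 = conv * (888/885) * 100
= 0.9451 * 888 / 885 * 100
= 94.83%

780.5678 g FAME; Y = 94.83%


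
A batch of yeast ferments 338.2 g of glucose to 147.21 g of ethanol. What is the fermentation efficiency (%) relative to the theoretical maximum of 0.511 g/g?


Fermentation efficiency = (actual / (0.511 * glucose)) * 100
= (147.21 / (0.511 * 338.2)) * 100
= 85.1810%

85.1810%


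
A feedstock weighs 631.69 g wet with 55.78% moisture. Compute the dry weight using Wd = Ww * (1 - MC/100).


Wd = Ww * (1 - MC/100)
= 631.69 * (1 - 55.78/100)
= 279.3333 g

279.3333 g


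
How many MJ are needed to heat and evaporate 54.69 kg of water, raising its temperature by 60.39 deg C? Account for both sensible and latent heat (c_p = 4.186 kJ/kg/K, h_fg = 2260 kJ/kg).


E = m_water * (4.186 * dT + 2260) / 1000
= 54.69 * (4.186 * 60.39 + 2260) / 1000
= 137.4246 MJ

137.4246 MJ


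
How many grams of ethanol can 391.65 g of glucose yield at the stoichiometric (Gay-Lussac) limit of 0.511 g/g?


Theoretical ethanol yield: m_EtOH = 0.511 * m_glucose
m_EtOH = 0.511 * 391.65 = 200.1332 g

200.1332 g


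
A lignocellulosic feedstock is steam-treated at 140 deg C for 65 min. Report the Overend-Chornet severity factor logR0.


logR0 = log10(t * exp((T - 100) / 14.75))
= log10(65 * exp((140 - 100) / 14.75))
= 2.9907

2.9907


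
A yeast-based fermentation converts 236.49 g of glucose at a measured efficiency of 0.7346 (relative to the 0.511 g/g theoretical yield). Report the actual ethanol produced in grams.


Actual ethanol: m = 0.511 * 236.49 * 0.7346
m = 88.7738 g

88.7738 g


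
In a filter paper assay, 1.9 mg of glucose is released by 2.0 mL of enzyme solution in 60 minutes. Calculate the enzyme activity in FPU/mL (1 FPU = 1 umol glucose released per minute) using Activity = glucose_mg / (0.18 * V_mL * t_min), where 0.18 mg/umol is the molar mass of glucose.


Activity = glucose_mg / (0.18 mg/umol * V_mL * t_min)
= 1.9 / (0.18 * 2.0 * 60)
= 0.0880 FPU/mL

0.0880 FPU/mL


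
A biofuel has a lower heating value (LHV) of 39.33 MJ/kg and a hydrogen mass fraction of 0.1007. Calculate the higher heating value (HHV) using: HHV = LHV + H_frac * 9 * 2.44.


HHV = LHV + H_frac * 9 * 2.44
= 39.33 + 0.1007 * 9 * 2.44
= 41.5414 MJ/kg

41.5414 MJ/kg


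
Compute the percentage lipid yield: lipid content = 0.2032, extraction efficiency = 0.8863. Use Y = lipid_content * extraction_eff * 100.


Y = lipid_content * extraction_eff * 100
= 0.2032 * 0.8863 * 100
= 18.0096%

18.0096%


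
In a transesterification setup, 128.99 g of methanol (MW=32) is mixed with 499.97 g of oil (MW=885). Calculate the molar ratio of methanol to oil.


Molar ratio = n_MeOH / n_oil = (MeOH/32) / (oil/885) = (MeOH * 885) / (32 * oil)
= (128.99 * 885) / (32 * 499.97)
= 7.1352

7.1352


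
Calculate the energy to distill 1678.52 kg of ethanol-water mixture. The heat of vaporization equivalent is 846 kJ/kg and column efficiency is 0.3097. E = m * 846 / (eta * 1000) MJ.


E = m * 846 / (eta * 1000)
= 1678.52 * 846 / (0.3097 * 1000)
= 4585.1725 MJ

4585.1725 MJ


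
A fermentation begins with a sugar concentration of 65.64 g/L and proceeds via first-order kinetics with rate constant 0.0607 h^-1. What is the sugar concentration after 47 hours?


S = S0 * exp(-k * t)
S = 65.64 * exp(-0.0607 * 47)
S = 3.7859 g/L

3.7859 g/L


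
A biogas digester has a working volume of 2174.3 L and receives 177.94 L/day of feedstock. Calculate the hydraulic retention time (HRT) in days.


HRT = V / Q
= 2174.3 / 177.94
= 12.2193 days

12.2193 days


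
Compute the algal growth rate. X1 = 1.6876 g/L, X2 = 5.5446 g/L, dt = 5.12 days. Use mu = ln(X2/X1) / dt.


mu = ln(X2/X1) / dt
= ln(5.5446/1.6876) / 5.12
= 0.2323 per day

0.2323 per day


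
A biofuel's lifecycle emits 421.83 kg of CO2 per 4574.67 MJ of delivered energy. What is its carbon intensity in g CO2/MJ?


CI = CO2 * 1000 / E
= 421.83 * 1000 / 4574.67
= 92.2099 g CO2/MJ

92.2099 g CO2/MJ


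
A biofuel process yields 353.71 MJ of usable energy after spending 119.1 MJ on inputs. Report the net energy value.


NEV = E_out - E_in
= 353.71 - 119.1
= 234.6100 MJ

234.6100 MJ


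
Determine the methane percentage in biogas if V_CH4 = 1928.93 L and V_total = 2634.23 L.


CH4% = V_CH4 / V_total * 100
= 1928.93 / 2634.23 * 100
= 73.2256%

73.2256%


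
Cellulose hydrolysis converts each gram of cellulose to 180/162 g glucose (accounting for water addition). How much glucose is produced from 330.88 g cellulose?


glucose = cellulose * 180/162
= 330.88 * 180/162
= 367.6444 g

367.6444 g


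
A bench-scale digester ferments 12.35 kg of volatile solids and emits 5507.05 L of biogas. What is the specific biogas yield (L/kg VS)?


Y = V / VS
= 5507.05 / 12.35
= 445.9150 L/kg VS

445.9150 L/kg VS


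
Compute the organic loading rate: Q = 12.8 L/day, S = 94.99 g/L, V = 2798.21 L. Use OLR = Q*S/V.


OLR = Q * S / V
= 12.8 * 94.99 / 2798.21
= 0.4345 g/L/day

0.4345 g/L/day


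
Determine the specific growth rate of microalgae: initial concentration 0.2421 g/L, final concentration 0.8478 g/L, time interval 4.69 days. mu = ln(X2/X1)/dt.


mu = ln(X2/X1) / dt
= ln(0.8478/0.2421) / 4.69
= 0.2672 per day

0.2672 per day


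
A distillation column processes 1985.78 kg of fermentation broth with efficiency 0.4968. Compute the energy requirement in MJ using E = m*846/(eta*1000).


E = m * 846 / (eta * 1000)
= 1985.78 * 846 / (0.4968 * 1000)
= 3381.5819 MJ

3381.5819 MJ


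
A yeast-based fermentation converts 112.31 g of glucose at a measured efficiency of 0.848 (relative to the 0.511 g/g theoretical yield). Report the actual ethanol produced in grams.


Actual ethanol: m = 0.511 * 112.31 * 0.848
m = 48.6671 g

48.6671 g


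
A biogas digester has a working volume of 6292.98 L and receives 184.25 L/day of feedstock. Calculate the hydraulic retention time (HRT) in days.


HRT = V / Q
= 6292.98 / 184.25
= 34.1546 days

34.1546 days


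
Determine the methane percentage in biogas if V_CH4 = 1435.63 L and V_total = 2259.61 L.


CH4% = V_CH4 / V_total * 100
= 1435.63 / 2259.61 * 100
= 63.5344%

63.5344%


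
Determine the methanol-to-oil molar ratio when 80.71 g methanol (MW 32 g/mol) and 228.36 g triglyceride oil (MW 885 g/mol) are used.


Molar ratio = n_MeOH / n_oil = (MeOH/32) / (oil/885) = (MeOH * 885) / (32 * oil)
= (80.71 * 885) / (32 * 228.36)
= 9.7746

9.7746


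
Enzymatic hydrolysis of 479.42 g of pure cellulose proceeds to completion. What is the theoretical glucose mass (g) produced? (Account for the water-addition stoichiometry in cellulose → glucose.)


glucose = cellulose * 180/162
= 479.42 * 180/162
= 532.6889 g

532.6889 g


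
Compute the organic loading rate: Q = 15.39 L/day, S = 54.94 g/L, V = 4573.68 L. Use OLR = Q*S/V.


OLR = Q * S / V
= 15.39 * 54.94 / 4573.68
= 0.1849 g/L/day

0.1849 g/L/day


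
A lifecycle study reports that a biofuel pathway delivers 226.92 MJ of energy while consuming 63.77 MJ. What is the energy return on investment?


EROI = E_out / E_in
= 226.92 / 63.77
= 3.5584

3.5584


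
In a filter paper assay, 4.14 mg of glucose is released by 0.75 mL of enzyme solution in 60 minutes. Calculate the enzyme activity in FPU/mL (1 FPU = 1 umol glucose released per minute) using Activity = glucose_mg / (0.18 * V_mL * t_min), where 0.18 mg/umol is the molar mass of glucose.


Activity = glucose_mg / (0.18 mg/umol * V_mL * t_min)
= 4.14 / (0.18 * 0.75 * 60)
= 0.5111 FPU/mL

0.5111 FPU/mL


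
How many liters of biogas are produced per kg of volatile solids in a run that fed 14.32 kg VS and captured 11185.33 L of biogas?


Y = V / VS
= 11185.33 / 14.32
= 781.0985 L/kg VS

781.0985 L/kg VS


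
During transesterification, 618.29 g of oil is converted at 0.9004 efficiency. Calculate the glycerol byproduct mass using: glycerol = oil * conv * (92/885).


glycerol = oil * conv * (92/885)
= 618.29 * 0.9004 * 92 / 885
= 57.8725 g

57.8725 g


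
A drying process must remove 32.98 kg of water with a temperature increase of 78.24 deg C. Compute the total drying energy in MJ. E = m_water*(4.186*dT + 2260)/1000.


E = m_water * (4.186 * dT + 2260) / 1000
= 32.98 * (4.186 * 78.24 + 2260) / 1000
= 85.3362 MJ

85.3362 MJ


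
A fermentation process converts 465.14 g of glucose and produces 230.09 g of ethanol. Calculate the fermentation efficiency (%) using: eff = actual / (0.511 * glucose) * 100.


Fermentation efficiency = (actual / (0.511 * glucose)) * 100
= (230.09 / (0.511 * 465.14)) * 100
= 96.8040%

96.8040%


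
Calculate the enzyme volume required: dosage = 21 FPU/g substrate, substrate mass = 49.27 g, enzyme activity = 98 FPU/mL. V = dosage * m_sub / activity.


V = dosage * m_sub / activity
V = 21 * 49.27 / 98
V = 10.5579 mL

10.5579 mL


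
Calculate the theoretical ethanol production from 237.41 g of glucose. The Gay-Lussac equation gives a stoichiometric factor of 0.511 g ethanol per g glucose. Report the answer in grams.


Theoretical ethanol yield: m_EtOH = 0.511 * m_glucose
m_EtOH = 0.511 * 237.41 = 121.3165 g

121.3165 g


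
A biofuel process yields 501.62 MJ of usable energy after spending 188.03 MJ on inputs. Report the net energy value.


NEV = E_out - E_in
= 501.62 - 188.03
= 313.5900 MJ

313.5900 MJ


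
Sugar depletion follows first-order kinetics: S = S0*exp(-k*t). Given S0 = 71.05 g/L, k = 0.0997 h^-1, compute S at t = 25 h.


S = S0 * exp(-k * t)
S = 71.05 * exp(-0.0997 * 25)
S = 5.8760 g/L

5.8760 g/L


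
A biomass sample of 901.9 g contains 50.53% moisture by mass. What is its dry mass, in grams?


Wd = Ww * (1 - MC/100)
= 901.9 * (1 - 50.53/100)
= 446.1699 g

446.1699 g


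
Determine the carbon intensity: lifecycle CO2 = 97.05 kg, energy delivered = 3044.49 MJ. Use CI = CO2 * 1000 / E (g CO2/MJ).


CI = CO2 * 1000 / E
= 97.05 * 1000 / 3044.49
= 31.8773 g CO2/MJ

31.8773 g CO2/MJ


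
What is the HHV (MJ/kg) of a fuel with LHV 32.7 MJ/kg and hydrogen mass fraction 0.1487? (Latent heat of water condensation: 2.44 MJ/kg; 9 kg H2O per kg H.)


HHV = LHV + H_frac * 9 * 2.44
= 32.7 + 0.1487 * 9 * 2.44
= 35.9655 MJ/kg

35.9655 MJ/kg


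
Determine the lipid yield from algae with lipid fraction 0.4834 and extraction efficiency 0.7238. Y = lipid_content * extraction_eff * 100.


Y = lipid_content * extraction_eff * 100
= 0.4834 * 0.7238 * 100
= 34.9885%

34.9885%


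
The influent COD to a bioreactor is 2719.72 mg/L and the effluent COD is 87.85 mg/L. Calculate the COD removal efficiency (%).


eta = (COD_in - COD_out) / COD_in * 100
= (2719.72 - 87.85) / 2719.72 * 100
= 96.7699%

96.7699%


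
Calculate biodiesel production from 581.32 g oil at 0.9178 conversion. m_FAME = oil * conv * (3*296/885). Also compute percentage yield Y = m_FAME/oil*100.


m_FAME = oil * conv * (3 * 296 / 885) = oil * conv * (888/885)
= 581.32 * 0.9178 * 888 / 885
= 535.3441 g
Y = m_FAME / oil * 100 = conv * (888/885) * 100
= 0.9178 * 888 / 885 * 100
= 92.09%

535.3441 g FAME; Y = 92.09%


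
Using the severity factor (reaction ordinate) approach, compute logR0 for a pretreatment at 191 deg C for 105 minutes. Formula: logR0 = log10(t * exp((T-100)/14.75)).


logR0 = log10(t * exp((T - 100) / 14.75))
= log10(105 * exp((191 - 100) / 14.75))
= 4.7006

4.7006


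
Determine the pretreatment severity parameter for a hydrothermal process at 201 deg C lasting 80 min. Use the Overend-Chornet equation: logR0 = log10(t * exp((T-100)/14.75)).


logR0 = log10(t * exp((T - 100) / 14.75))
= log10(80 * exp((201 - 100) / 14.75))
= 4.8769

4.8769


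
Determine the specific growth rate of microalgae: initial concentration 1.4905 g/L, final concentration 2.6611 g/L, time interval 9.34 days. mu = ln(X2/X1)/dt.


mu = ln(X2/X1) / dt
= ln(2.6611/1.4905) / 9.34
= 0.0621 per day

0.0621 per day


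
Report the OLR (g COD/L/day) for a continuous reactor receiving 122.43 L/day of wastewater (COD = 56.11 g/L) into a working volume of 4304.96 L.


OLR = Q * S / V
= 122.43 * 56.11 / 4304.96
= 1.5957 g/L/day

1.5957 g/L/day


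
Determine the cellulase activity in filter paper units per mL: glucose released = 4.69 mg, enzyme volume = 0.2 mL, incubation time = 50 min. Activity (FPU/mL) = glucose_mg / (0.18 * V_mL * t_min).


Activity = glucose_mg / (0.18 mg/umol * V_mL * t_min)
= 4.69 / (0.18 * 0.2 * 50)
= 2.6056 FPU/mL

2.6056 FPU/mL


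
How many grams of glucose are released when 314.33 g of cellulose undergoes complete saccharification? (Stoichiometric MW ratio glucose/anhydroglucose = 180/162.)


glucose = cellulose * 180/162
= 314.33 * 180/162
= 349.2556 g

349.2556 g


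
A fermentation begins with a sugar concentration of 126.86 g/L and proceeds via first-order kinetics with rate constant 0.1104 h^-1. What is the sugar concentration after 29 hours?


S = S0 * exp(-k * t)
S = 126.86 * exp(-0.1104 * 29)
S = 5.1628 g/L

5.1628 g/L


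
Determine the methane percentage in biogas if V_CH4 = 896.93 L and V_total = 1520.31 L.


CH4% = V_CH4 / V_total * 100
= 896.93 / 1520.31 * 100
= 58.9965%

58.9965%


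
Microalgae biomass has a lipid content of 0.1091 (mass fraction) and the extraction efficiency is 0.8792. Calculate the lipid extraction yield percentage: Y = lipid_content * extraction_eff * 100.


Y = lipid_content * extraction_eff * 100
= 0.1091 * 0.8792 * 100
= 9.5921%

9.5921%


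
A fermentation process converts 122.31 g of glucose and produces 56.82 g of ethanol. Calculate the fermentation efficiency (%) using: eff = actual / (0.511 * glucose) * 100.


Fermentation efficiency = (actual / (0.511 * glucose)) * 100
= (56.82 / (0.511 * 122.31)) * 100
= 90.9114%

90.9114%


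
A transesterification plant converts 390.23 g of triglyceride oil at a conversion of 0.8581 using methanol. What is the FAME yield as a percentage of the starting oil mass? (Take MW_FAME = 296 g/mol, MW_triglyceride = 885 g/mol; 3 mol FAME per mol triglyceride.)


m_FAME = oil * conv * (3 * 296 / 885) = oil * conv * (888/885)
= 390.23 * 0.8581 * 888 / 885
= 335.9915 g
Y = m_FAME / oil * 100 = conv * (888/885) * 100
= 0.8581 * 888 / 885 * 100
= 86.10%

86.10%


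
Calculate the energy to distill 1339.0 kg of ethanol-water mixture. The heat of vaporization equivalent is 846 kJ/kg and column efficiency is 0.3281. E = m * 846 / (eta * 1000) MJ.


E = m * 846 / (eta * 1000)
= 1339.0 * 846 / (0.3281 * 1000)
= 3452.5876 MJ

3452.5876 MJ


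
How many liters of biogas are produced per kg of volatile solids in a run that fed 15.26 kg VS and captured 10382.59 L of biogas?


Y = V / VS
= 10382.59 / 15.26
= 680.3794 L/kg VS

680.3794 L/kg VS


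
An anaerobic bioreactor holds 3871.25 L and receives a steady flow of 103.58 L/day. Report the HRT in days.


HRT = V / Q
= 3871.25 / 103.58
= 37.3745 days

37.3745 days


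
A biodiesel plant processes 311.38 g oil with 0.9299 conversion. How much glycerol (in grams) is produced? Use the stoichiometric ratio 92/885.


glycerol = oil * conv * (92/885)
= 311.38 * 0.9299 * 92 / 885
= 30.1003 g

30.1003 g


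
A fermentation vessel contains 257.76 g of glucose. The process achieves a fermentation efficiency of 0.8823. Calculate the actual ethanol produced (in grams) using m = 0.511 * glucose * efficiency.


Actual ethanol: m = 0.511 * 257.76 * 0.8823
m = 116.2125 g

116.2125 g


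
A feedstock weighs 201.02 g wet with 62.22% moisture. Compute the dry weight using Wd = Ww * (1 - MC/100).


Wd = Ww * (1 - MC/100)
= 201.02 * (1 - 62.22/100)
= 75.9454 g

75.9454 g


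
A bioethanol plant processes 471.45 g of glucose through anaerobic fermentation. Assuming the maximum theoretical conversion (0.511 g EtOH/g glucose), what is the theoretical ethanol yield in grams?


Theoretical ethanol yield: m_EtOH = 0.511 * m_glucose
m_EtOH = 0.511 * 471.45 = 240.9109 g

240.9109 g


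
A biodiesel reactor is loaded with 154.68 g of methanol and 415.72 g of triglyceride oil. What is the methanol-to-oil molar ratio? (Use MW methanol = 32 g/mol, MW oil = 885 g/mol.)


Molar ratio = n_MeOH / n_oil = (MeOH/32) / (oil/885) = (MeOH * 885) / (32 * oil)
= (154.68 * 885) / (32 * 415.72)
= 10.2903

10.2903


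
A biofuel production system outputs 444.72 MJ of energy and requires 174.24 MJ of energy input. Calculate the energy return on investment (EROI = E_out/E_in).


EROI = E_out / E_in
= 444.72 / 174.24
= 2.5523

2.5523


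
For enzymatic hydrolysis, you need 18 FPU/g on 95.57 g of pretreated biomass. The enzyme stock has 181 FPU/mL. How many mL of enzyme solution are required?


V = dosage * m_sub / activity
V = 18 * 95.57 / 181
V = 9.5042 mL

9.5042 mL


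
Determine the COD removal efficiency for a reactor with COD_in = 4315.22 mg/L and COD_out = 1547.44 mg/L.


eta = (COD_in - COD_out) / COD_in * 100
= (4315.22 - 1547.44) / 4315.22 * 100
= 64.1400%

64.1400%


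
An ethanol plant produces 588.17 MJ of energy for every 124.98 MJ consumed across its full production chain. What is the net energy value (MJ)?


NEV = E_out - E_in
= 588.17 - 124.98
= 463.1900 MJ

463.1900 MJ


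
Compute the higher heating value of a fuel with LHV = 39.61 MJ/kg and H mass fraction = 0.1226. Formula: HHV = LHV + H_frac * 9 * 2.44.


HHV = LHV + H_frac * 9 * 2.44
= 39.61 + 0.1226 * 9 * 2.44
= 42.3023 MJ/kg

42.3023 MJ/kg


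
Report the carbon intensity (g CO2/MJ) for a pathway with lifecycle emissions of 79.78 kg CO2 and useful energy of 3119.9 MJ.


CI = CO2 * 1000 / E
= 79.78 * 1000 / 3119.9
= 25.5713 g CO2/MJ

25.5713 g CO2/MJ


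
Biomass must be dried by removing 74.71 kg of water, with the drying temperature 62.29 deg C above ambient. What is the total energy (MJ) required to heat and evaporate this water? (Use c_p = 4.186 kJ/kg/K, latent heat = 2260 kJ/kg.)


E = m_water * (4.186 * dT + 2260) / 1000
= 74.71 * (4.186 * 62.29 + 2260) / 1000
= 188.3249 MJ

188.3249 MJ


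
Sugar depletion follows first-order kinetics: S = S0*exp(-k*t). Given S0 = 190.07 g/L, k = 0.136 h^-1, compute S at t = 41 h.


S = S0 * exp(-k * t)
S = 190.07 * exp(-0.136 * 41)
S = 0.7199 g/L

0.7199 g/L


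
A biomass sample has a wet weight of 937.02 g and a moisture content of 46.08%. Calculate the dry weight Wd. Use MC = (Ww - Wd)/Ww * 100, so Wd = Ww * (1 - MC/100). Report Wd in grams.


Wd = Ww * (1 - MC/100)
= 937.02 * (1 - 46.08/100)
= 505.2412 g

505.2412 g


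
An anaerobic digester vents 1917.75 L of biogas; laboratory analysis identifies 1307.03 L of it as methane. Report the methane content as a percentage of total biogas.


CH4% = V_CH4 / V_total * 100
= 1307.03 / 1917.75 * 100
= 68.1543%

68.1543%


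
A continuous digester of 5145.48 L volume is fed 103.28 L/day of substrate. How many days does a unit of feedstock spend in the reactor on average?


HRT = V / Q
= 5145.48 / 103.28
= 49.8207 days

49.8207 days


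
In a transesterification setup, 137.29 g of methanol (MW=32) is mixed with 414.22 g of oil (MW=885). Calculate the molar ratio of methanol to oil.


Molar ratio = n_MeOH / n_oil = (MeOH/32) / (oil/885) = (MeOH * 885) / (32 * oil)
= (137.29 * 885) / (32 * 414.22)
= 9.1664

9.1664


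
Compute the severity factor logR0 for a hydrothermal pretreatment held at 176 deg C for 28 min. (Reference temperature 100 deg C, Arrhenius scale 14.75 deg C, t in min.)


logR0 = log10(t * exp((T - 100) / 14.75))
= log10(28 * exp((176 - 100) / 14.75))
= 3.6849

3.6849


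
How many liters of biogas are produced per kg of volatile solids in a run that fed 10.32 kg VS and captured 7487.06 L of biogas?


Y = V / VS
= 7487.06 / 10.32
= 725.4903 L/kg VS

725.4903 L/kg VS


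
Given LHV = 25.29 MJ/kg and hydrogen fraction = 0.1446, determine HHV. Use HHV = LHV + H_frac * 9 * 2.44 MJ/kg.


HHV = LHV + H_frac * 9 * 2.44
= 25.29 + 0.1446 * 9 * 2.44
= 28.4654 MJ/kg

28.4654 MJ/kg


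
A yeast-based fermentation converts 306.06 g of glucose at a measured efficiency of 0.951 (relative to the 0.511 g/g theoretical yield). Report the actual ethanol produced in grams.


Actual ethanol: m = 0.511 * 306.06 * 0.951
m = 148.7332 g

148.7332 g


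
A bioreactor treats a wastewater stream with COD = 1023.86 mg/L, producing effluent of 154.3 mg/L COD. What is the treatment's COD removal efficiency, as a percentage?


eta = (COD_in - COD_out) / COD_in * 100
= (1023.86 - 154.3) / 1023.86 * 100
= 84.9296%

84.9296%


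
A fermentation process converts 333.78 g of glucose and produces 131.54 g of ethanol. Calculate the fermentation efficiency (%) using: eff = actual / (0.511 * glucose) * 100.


Fermentation efficiency = (actual / (0.511 * glucose)) * 100
= (131.54 / (0.511 * 333.78)) * 100
= 77.1217%

77.1217%


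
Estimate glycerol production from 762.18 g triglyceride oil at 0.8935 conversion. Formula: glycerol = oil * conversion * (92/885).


glycerol = oil * conv * (92/885)
= 762.18 * 0.8935 * 92 / 885
= 70.7940 g

70.7940 g


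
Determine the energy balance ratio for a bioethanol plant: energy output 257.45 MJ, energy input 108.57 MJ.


EROI = E_out / E_in
= 257.45 / 108.57
= 2.3713

2.3713


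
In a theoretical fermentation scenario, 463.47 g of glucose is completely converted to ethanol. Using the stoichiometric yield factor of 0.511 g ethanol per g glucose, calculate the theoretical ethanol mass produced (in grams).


Theoretical ethanol yield: m_EtOH = 0.511 * m_glucose
m_EtOH = 0.511 * 463.47 = 236.8332 g

236.8332 g


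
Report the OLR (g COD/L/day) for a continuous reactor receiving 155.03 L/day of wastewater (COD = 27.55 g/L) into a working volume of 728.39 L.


OLR = Q * S / V
= 155.03 * 27.55 / 728.39
= 5.8637 g/L/day

5.8637 g/L/day


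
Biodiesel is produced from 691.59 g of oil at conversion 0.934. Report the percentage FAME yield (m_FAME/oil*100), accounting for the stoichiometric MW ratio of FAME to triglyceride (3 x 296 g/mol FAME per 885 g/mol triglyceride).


m_FAME = oil * conv * (3 * 296 / 885) = oil * conv * (888/885)
= 691.59 * 0.934 * 888 / 885
= 648.1347 g
Y = m_FAME / oil * 100 = conv * (888/885) * 100
= 0.934 * 888 / 885 * 100
= 93.72%

93.72%


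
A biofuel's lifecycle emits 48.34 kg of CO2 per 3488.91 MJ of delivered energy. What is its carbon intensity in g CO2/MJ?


CI = CO2 * 1000 / E
= 48.34 * 1000 / 3488.91
= 13.8553 g CO2/MJ

13.8553 g CO2/MJ


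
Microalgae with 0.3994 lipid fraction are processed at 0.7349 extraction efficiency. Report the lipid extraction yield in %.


Y = lipid_content * extraction_eff * 100
= 0.3994 * 0.7349 * 100
= 29.3519%

29.3519%


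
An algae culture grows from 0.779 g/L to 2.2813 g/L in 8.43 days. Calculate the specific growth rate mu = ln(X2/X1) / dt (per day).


mu = ln(X2/X1) / dt
= ln(2.2813/0.779) / 8.43
= 0.1275 per day

0.1275 per day


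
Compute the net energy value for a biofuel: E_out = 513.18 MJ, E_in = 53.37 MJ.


NEV = E_out - E_in
= 513.18 - 53.37
= 459.8100 MJ

459.8100 MJ


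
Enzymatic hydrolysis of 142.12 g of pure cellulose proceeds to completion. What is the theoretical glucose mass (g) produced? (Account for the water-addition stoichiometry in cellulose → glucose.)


glucose = cellulose * 180/162
= 142.12 * 180/162
= 157.9111 g

157.9111 g


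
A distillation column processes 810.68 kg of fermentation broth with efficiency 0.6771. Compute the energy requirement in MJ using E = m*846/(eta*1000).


E = m * 846 / (eta * 1000)
= 810.68 * 846 / (0.6771 * 1000)
= 1012.9010 MJ

1012.9010 MJ


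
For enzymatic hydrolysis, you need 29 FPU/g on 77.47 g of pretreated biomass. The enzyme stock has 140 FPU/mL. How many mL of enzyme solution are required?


V = dosage * m_sub / activity
V = 29 * 77.47 / 140
V = 16.0474 mL

16.0474 mL


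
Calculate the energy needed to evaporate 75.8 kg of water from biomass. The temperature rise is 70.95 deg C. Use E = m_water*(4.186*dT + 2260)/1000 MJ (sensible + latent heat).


E = m_water * (4.186 * dT + 2260) / 1000
= 75.8 * (4.186 * 70.95 + 2260) / 1000
= 193.8203 MJ

193.8203 MJ


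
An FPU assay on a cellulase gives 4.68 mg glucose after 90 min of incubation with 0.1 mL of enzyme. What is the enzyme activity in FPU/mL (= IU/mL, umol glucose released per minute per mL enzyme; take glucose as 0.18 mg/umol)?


Activity = glucose_mg / (0.18 mg/umol * V_mL * t_min)
= 4.68 / (0.18 * 0.1 * 90)
= 2.8889 FPU/mL

2.8889 FPU/mL


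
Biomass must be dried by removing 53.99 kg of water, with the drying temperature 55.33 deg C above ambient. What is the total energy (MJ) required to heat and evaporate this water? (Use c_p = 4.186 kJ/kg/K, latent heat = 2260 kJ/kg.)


E = m_water * (4.186 * dT + 2260) / 1000
= 53.99 * (4.186 * 55.33 + 2260) / 1000
= 134.5221 MJ

134.5221 MJ


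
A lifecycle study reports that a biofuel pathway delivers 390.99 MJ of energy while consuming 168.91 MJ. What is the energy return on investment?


EROI = E_out / E_in
= 390.99 / 168.91
= 2.3148

2.3148


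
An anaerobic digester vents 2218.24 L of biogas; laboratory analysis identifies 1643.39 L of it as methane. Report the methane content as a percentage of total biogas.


CH4% = V_CH4 / V_total * 100
= 1643.39 / 2218.24 * 100
= 74.0853%

74.0853%


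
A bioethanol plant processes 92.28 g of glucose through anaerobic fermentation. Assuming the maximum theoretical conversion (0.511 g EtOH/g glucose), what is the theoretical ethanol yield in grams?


Theoretical ethanol yield: m_EtOH = 0.511 * m_glucose
m_EtOH = 0.511 * 92.28 = 47.1551 g

47.1551 g


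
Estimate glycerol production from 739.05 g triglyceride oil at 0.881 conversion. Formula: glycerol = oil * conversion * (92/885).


glycerol = oil * conv * (92/885)
= 739.05 * 0.881 * 92 / 885
= 67.6853 g

67.6853 g


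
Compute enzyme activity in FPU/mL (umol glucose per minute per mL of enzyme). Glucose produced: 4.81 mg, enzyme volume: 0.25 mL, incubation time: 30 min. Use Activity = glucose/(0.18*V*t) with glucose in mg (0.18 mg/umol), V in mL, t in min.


Activity = glucose_mg / (0.18 mg/umol * V_mL * t_min)
= 4.81 / (0.18 * 0.25 * 30)
= 3.5630 FPU/mL

3.5630 FPU/mL


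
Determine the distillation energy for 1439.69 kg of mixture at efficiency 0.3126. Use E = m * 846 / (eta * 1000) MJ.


E = m * 846 / (eta * 1000)
= 1439.69 * 846 / (0.3126 * 1000)
= 3896.2820 MJ

3896.2820 MJ


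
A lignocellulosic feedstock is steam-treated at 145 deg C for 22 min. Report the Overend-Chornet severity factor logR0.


logR0 = log10(t * exp((T - 100) / 14.75))
= log10(22 * exp((145 - 100) / 14.75))
= 2.6674

2.6674


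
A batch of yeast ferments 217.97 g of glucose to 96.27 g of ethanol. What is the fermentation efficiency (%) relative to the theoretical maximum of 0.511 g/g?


Fermentation efficiency = (actual / (0.511 * glucose)) * 100
= (96.27 / (0.511 * 217.97)) * 100
= 86.4318%

86.4318%


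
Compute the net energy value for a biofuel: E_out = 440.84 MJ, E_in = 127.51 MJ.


NEV = E_out - E_in
= 440.84 - 127.51
= 313.3300 MJ

313.3300 MJ


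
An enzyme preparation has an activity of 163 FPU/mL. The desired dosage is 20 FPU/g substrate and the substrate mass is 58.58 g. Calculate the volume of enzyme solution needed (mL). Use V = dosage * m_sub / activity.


V = dosage * m_sub / activity
V = 20 * 58.58 / 163
V = 7.1877 mL

7.1877 mL
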